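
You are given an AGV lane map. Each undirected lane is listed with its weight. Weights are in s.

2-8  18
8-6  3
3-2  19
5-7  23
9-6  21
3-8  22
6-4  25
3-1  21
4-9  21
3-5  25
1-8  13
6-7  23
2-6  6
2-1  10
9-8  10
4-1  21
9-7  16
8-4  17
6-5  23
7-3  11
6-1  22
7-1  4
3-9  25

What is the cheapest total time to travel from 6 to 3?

Running Dijkstra from 6:
6: 0
8: 3  (via 6)
2: 6  (via 6)
9: 13  (via 8)
1: 16  (via 8)
4: 20  (via 8)
7: 20  (via 1)
5: 23  (via 6)
3: 25  (via 8)
Shortest route: 6 → 8 → 3 = 25 s.

25 s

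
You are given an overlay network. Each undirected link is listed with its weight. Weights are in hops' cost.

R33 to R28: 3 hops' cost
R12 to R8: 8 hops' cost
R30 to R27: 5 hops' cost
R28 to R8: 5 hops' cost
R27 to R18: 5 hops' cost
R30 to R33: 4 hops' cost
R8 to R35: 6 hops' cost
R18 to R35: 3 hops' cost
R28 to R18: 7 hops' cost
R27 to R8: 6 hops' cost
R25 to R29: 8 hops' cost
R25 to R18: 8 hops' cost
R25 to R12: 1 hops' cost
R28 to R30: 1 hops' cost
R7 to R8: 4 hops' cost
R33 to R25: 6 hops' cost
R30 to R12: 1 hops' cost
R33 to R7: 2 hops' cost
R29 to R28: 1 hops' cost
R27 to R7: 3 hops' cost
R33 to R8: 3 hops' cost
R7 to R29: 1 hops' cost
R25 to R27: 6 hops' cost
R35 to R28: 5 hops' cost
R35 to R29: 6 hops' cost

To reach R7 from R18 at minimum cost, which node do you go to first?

Enumerating some paths:
R18 → R28 → R29 → R7: 7+1+1 = 9
R18 → R27 → R7: 5+3 = 8
Cheapest is R18 → R27 → R7 at 8 hops' cost.
So from R18 the first move is to R27.

R27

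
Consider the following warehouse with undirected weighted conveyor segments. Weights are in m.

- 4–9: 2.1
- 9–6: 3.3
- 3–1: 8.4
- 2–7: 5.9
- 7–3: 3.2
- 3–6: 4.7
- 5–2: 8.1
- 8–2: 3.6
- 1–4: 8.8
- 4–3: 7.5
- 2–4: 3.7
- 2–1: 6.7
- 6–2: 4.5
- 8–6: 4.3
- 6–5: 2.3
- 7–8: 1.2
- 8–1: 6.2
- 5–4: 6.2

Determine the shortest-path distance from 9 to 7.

8.8 m

Shortest distances from 9:
9: 0
4: 2.1  (via 9)
6: 3.3  (via 9)
5: 5.6  (via 6)
2: 5.8  (via 4)
8: 7.6  (via 6)
3: 8  (via 6)
7: 8.8  (via 8)
Shortest route: 9 → 6 → 8 → 7 = 8.8 m.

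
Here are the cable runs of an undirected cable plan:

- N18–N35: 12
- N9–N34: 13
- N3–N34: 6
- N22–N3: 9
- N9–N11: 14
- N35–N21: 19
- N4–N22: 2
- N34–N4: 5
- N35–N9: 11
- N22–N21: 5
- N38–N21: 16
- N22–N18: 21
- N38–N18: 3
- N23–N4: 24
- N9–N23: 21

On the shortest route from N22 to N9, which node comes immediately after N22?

Enumerating some paths:
N22 - N3 - N34 - N9: 9+6+13 = 28
N22 - N4 - N34 - N9: 2+5+13 = 20
Cheapest is N22 - N4 - N34 - N9 at 20.
So from N22 the first move is to N4.

N4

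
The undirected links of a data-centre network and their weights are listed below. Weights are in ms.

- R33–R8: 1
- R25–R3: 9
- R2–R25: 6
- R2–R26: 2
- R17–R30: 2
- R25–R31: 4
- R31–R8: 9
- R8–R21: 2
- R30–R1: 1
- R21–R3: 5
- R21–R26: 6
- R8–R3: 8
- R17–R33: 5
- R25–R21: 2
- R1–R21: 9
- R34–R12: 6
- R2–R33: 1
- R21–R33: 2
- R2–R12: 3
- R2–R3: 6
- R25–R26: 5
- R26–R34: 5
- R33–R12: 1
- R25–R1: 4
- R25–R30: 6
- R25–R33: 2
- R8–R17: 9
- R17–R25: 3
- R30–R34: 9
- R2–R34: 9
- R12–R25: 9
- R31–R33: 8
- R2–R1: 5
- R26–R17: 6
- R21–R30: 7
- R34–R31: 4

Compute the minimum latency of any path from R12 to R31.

7 ms

Shortest distances from R12:
R12: 0
R33: 1  (via R12)
R2: 2  (via R33)
R8: 2  (via R33)
R25: 3  (via R33)
R21: 3  (via R33)
R26: 4  (via R2)
R34: 6  (via R12)
R17: 6  (via R33)
R1: 7  (via R2)
R31: 7  (via R25)
Shortest route: R12–R33–R25–R31 = 7 ms.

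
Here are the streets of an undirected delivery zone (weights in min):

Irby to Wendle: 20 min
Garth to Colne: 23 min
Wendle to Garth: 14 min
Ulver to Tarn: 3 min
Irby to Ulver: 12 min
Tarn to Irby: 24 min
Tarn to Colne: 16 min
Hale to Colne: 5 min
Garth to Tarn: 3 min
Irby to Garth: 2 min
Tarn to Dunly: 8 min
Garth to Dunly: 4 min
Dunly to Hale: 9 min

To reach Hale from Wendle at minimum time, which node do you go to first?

Enumerating some paths:
Wendle → Garth → Tarn → Dunly → Hale: 14+3+8+9 = 34
Wendle → Garth → Dunly → Hale: 14+4+9 = 27
The minimum is 27 min via Wendle → Garth → Dunly → Hale.
So from Wendle the first move is to Garth.

Garth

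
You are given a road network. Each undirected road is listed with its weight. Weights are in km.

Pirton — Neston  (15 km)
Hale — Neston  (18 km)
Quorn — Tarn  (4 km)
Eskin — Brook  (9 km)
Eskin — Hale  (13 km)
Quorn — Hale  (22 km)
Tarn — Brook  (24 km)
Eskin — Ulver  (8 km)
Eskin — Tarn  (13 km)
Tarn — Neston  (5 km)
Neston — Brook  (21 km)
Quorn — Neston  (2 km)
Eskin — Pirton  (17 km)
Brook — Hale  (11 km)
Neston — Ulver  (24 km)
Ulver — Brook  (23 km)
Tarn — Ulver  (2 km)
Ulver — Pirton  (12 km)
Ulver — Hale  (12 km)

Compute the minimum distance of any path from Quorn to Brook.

23 km

Settle nodes by increasing distance from Quorn:
Quorn: 0
Neston: 2  (via Quorn)
Tarn: 4  (via Quorn)
Ulver: 6  (via Tarn)
Eskin: 14  (via Ulver)
Pirton: 17  (via Neston)
Hale: 18  (via Ulver)
Brook: 23  (via Neston)
Shortest route: Quorn → Neston → Brook = 23 km.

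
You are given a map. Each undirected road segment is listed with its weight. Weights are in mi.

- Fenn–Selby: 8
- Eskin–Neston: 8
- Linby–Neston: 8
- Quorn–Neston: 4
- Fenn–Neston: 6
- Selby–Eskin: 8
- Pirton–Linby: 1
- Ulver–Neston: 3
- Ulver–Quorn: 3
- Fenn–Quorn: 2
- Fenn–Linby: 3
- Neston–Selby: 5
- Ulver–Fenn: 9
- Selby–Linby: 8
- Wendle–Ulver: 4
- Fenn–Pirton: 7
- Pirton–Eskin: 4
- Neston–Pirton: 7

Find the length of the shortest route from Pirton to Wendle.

Settle nodes by increasing distance from Pirton:
Pirton: 0
Linby: 1  (via Pirton)
Fenn: 4  (via Linby)
Eskin: 4  (via Pirton)
Quorn: 6  (via Fenn)
Neston: 7  (via Pirton)
Selby: 9  (via Linby)
Ulver: 9  (via Quorn)
Wendle: 13  (via Ulver)
Shortest route: Pirton → Linby → Fenn → Quorn → Ulver → Wendle = 13 mi.

13 mi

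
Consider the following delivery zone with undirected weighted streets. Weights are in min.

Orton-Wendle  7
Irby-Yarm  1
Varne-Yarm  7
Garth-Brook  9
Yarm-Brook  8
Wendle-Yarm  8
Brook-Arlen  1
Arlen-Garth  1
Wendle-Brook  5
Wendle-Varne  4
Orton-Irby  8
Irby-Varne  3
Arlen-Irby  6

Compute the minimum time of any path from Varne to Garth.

10 min

Compare a few routes:
Varne - Irby - Arlen - Garth: 3+6+1 = 10
Varne - Wendle - Brook - Arlen - Garth: 4+5+1+1 = 11
Cheapest is Varne - Irby - Arlen - Garth at 10 min.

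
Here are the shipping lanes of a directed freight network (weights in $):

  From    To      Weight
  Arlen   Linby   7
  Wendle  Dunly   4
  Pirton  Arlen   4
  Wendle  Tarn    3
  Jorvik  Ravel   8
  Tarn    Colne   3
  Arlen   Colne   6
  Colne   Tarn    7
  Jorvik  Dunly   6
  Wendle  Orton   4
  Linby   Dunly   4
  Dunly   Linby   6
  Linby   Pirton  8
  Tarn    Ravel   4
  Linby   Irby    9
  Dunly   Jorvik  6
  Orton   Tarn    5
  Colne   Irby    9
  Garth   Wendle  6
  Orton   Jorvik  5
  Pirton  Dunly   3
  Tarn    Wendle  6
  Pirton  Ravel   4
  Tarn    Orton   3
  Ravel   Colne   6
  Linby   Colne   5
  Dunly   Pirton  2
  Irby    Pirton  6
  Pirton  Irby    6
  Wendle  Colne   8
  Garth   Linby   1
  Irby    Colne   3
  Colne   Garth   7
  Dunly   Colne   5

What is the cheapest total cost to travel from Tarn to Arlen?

Settle nodes by increasing distance from Tarn:
Tarn: 0
Colne: 3  (via Tarn)
Orton: 3  (via Tarn)
Ravel: 4  (via Tarn)
Wendle: 6  (via Tarn)
Jorvik: 8  (via Orton)
Dunly: 10  (via Wendle)
Garth: 10  (via Colne)
Linby: 11  (via Garth)
Pirton: 12  (via Dunly)
Irby: 12  (via Colne)
Arlen: 16  (via Pirton)
Shortest route: Tarn → Wendle → Dunly → Pirton → Arlen = $16.

$16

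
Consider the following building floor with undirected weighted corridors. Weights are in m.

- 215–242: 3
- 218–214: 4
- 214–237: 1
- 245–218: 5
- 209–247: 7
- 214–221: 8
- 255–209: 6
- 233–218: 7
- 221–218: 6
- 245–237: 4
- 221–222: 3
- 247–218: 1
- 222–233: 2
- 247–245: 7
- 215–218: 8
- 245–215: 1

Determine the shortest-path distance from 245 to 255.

Compare a few routes:
245–218–247–209–255: 5+1+7+6 = 19
245–215–218–247–209–255: 1+8+1+7+6 = 23
245–247–209–255: 7+7+6 = 20
The minimum is 19 m via 245–218–247–209–255.

19 m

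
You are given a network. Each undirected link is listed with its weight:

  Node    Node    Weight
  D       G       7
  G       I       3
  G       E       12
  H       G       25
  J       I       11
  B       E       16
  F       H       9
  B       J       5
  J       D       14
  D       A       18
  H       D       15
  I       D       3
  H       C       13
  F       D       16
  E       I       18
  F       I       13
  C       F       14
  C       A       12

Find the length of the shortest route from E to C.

Shortest distances from E:
E: 0
G: 12  (via E)
I: 15  (via G)
B: 16  (via E)
D: 18  (via I)
J: 21  (via B)
F: 28  (via I)
H: 33  (via D)
A: 36  (via D)
C: 42  (via F)
Shortest route: E → G → I → F → C = 42.

42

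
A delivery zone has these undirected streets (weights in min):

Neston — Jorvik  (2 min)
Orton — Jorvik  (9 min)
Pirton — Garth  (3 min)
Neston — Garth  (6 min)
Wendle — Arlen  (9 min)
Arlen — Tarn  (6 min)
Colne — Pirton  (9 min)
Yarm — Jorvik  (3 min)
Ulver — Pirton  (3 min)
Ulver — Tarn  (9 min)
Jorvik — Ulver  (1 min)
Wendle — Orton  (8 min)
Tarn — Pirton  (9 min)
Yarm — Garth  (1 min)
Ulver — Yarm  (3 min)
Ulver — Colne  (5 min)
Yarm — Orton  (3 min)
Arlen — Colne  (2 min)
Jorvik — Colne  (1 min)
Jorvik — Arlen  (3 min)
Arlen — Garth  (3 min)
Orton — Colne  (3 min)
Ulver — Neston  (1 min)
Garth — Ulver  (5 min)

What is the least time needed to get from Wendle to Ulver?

Running Dijkstra from Wendle:
Wendle: 0
Orton: 8  (via Wendle)
Arlen: 9  (via Wendle)
Colne: 11  (via Orton)
Yarm: 11  (via Orton)
Jorvik: 12  (via Arlen)
Garth: 12  (via Arlen)
Ulver: 13  (via Jorvik)
Shortest route: Wendle → Arlen → Jorvik → Ulver = 13 min.

13 min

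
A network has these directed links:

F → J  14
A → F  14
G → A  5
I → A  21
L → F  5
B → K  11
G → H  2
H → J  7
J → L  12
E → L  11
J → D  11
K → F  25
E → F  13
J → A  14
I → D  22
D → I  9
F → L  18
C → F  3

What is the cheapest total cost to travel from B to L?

54

Candidate routes:
B - K - F - J - L: 11+25+14+12 = 62
B - K - F - L: 11+25+18 = 54
Cheapest is B - K - F - L at 54.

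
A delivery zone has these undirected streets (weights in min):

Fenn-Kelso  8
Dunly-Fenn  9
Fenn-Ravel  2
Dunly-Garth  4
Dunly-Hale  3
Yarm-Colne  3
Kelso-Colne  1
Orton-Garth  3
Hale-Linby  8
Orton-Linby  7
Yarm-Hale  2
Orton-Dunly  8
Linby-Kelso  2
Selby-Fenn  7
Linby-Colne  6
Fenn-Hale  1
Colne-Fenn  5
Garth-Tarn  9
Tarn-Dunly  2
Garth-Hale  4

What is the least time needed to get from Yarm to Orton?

9 min

Settle nodes by increasing distance from Yarm:
Yarm: 0
Hale: 2  (via Yarm)
Colne: 3  (via Yarm)
Fenn: 3  (via Hale)
Kelso: 4  (via Colne)
Dunly: 5  (via Hale)
Ravel: 5  (via Fenn)
Garth: 6  (via Hale)
Linby: 6  (via Kelso)
Tarn: 7  (via Dunly)
Orton: 9  (via Garth)
Shortest route: Yarm–Hale–Garth–Orton = 9 min.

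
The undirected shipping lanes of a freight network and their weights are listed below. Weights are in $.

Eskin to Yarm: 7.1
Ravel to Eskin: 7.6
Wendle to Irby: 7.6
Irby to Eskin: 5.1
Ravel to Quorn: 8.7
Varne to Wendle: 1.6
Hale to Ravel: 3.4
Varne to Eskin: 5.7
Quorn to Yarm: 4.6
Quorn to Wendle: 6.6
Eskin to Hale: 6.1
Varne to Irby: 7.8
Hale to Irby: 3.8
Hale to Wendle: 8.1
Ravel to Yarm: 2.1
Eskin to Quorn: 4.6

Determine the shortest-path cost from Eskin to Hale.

$6.1

Candidate routes:
Eskin → Hale: 6.1 = 6.1
Eskin → Irby → Hale: 5.1+3.8 = 8.9
Cheapest is Eskin → Hale at $6.1.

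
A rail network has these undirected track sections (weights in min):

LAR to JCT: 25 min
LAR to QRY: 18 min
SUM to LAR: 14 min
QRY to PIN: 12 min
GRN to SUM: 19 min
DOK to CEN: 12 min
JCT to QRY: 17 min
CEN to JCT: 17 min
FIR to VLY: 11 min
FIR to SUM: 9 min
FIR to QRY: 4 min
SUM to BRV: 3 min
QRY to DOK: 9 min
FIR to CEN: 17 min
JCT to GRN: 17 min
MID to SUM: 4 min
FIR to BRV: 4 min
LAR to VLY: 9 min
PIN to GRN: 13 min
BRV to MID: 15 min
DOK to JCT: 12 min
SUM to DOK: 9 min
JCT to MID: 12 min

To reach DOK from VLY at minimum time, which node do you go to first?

FIR

Enumerating some paths:
VLY → FIR → BRV → SUM → DOK: 11+4+3+9 = 27
VLY → FIR → QRY → DOK: 11+4+9 = 24
The minimum is 24 min via VLY → FIR → QRY → DOK.
So from VLY the first move is to FIR.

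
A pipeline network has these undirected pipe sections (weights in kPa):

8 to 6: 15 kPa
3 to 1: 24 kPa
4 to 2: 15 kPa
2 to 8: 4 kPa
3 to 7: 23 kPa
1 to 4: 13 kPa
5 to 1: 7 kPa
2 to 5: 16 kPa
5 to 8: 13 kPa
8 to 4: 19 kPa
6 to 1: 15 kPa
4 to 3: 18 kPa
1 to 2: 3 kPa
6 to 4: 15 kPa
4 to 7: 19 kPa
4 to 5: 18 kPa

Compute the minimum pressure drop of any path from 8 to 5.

13 kPa

Settle nodes by increasing distance from 8:
8: 0
2: 4  (via 8)
1: 7  (via 2)
5: 13  (via 8)
Shortest route: 8–5 = 13 kPa.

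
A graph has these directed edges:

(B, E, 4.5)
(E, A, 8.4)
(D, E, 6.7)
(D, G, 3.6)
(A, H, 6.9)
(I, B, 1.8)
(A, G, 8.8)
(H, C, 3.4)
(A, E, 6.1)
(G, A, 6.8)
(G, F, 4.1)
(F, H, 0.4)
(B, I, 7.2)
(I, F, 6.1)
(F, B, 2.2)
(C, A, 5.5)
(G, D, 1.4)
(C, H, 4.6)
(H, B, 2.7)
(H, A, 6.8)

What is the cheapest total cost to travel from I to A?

Compare a few routes:
I - F - H - A: 6.1+0.4+6.8 = 13.3
I - F - H - C - A: 6.1+0.4+3.4+5.5 = 15.4
I - B - E - A: 1.8+4.5+8.4 = 14.7
The minimum is 13.3 via I - F - H - A.

13.3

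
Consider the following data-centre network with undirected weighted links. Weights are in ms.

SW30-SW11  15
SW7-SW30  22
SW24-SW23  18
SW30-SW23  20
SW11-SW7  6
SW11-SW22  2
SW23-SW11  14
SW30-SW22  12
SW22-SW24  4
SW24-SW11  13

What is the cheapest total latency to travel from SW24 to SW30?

Settle nodes by increasing distance from SW24:
SW24: 0
SW22: 4  (via SW24)
SW11: 6  (via SW22)
SW7: 12  (via SW11)
SW30: 16  (via SW22)
Shortest route: SW24 → SW22 → SW30 = 16 ms.

16 ms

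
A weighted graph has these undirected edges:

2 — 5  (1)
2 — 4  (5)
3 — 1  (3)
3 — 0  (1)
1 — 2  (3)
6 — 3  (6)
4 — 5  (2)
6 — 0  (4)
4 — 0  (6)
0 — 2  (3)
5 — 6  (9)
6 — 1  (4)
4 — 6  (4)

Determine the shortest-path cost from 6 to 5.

Candidate routes:
6 → 0 → 2 → 5: 4+3+1 = 8
6 → 4 → 5: 4+2 = 6
6 → 1 → 2 → 5: 4+3+1 = 8
Cheapest is 6 → 4 → 5 at 6.

6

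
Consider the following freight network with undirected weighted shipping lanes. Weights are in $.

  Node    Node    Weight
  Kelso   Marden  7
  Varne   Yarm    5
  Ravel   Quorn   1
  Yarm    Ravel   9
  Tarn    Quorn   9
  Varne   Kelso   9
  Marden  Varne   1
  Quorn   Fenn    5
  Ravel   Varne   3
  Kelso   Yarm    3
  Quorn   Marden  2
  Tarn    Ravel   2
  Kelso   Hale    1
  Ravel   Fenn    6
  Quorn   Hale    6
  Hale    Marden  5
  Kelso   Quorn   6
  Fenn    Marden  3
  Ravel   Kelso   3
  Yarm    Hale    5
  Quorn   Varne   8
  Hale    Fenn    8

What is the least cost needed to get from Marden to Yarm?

Candidate routes:
Marden - Varne - Yarm: 1+5 = 6
Marden - Hale - Yarm: 5+5 = 10
Marden - Quorn - Ravel - Kelso - Yarm: 2+1+3+3 = 9
Marden - Hale - Kelso - Yarm: 5+1+3 = 9
Cheapest is Marden - Varne - Yarm at $6.

$6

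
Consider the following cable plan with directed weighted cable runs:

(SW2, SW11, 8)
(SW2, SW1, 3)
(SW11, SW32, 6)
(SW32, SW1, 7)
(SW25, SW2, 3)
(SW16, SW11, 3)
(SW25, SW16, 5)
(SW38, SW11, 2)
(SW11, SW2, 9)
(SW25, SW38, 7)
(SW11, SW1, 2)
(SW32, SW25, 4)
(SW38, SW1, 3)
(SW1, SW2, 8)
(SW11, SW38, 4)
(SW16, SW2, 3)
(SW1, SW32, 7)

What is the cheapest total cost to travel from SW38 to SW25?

12

Candidate routes:
SW38 → SW11 → SW1 → SW32 → SW25: 2+2+7+4 = 15
SW38 → SW1 → SW32 → SW25: 3+7+4 = 14
SW38 → SW11 → SW32 → SW25: 2+6+4 = 12
The minimum is 12 via SW38 → SW11 → SW32 → SW25.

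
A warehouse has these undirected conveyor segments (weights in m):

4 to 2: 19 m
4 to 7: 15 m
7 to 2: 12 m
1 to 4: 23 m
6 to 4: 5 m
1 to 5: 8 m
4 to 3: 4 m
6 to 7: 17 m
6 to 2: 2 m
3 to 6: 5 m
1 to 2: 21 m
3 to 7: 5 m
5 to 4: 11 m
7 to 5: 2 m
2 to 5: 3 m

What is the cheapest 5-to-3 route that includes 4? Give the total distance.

Best 5 to 4: 5–2–6–4 costing 10
Shortest 4→3: 4–3 = 4
Total via 4: 10 + 4 = 14 m.

14 m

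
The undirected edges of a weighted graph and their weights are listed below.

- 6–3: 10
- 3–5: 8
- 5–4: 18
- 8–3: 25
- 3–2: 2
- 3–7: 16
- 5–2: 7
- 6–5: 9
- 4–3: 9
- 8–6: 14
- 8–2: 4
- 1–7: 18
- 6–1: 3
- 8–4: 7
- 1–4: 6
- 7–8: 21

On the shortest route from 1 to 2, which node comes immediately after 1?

Enumerating some paths:
1 → 6 → 3 → 2: 3+10+2 = 15
1 → 4 → 8 → 2: 6+7+4 = 17
1 → 4 → 3 → 2: 6+9+2 = 17
1 → 6 → 5 → 2: 3+9+7 = 19
The minimum is 15 via 1 → 6 → 3 → 2.
So from 1 the first move is to 6.

6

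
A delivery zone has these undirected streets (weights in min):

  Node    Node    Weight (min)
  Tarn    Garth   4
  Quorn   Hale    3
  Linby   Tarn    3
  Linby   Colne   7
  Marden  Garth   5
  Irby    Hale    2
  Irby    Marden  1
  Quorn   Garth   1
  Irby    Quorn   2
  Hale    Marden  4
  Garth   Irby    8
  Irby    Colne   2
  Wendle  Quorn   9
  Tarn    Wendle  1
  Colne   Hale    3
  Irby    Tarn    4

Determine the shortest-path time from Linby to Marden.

Enumerating some paths:
Linby–Colne–Irby–Marden: 7+2+1 = 10
Linby–Tarn–Irby–Marden: 3+4+1 = 8
Linby–Tarn–Garth–Quorn–Irby–Marden: 3+4+1+2+1 = 11
Linby–Tarn–Garth–Marden: 3+4+5 = 12
The minimum is 8 min via Linby–Tarn–Irby–Marden.

8 min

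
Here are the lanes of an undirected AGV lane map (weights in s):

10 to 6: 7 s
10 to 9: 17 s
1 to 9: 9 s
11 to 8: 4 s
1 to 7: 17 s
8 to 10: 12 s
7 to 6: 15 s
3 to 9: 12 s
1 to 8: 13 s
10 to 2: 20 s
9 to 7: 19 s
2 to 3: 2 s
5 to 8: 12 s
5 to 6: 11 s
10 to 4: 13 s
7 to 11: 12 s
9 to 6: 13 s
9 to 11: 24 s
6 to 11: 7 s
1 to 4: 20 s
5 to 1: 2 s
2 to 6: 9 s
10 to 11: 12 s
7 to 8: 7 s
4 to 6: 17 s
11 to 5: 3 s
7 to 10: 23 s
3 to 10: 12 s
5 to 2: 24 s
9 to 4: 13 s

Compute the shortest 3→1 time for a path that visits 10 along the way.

29 s

Best 3 to 10: 3 → 10 costing 12
Shortest 10→1: 10 → 11 → 5 → 1 = 17
Total via 10: 12 + 17 = 29 s.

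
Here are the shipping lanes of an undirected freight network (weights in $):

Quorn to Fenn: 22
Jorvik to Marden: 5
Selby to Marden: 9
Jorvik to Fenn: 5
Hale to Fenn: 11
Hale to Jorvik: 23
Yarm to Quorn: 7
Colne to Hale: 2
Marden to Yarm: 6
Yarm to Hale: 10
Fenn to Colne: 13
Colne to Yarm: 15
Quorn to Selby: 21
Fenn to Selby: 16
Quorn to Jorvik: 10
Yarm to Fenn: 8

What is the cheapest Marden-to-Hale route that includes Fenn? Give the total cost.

Shortest Marden→Fenn: Marden–Jorvik–Fenn = 10
Shortest Fenn→Hale: Fenn–Hale = 11
Total via Fenn: 10 + 11 = $21.

$21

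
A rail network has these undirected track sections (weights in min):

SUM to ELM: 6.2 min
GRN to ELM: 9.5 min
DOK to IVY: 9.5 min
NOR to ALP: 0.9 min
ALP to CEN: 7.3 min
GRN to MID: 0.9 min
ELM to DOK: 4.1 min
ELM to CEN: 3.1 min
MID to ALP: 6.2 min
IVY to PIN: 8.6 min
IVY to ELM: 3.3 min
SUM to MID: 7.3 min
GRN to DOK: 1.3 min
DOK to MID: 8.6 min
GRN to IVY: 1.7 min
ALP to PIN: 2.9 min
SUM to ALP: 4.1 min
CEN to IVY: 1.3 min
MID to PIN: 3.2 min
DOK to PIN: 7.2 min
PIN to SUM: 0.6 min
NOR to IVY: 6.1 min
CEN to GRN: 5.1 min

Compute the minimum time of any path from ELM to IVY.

3.3 min

Enumerating some paths:
ELM - CEN - IVY: 3.1+1.3 = 4.4
ELM - IVY: 3.3 = 3.3
Cheapest is ELM - IVY at 3.3 min.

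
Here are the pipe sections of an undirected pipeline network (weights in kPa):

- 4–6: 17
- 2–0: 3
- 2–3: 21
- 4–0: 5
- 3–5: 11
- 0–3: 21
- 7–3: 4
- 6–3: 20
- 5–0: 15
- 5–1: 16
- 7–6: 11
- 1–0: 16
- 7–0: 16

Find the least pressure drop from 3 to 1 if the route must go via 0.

36 kPa

Shortest 3→0: 3 → 7 → 0 = 20
Best 0 to 1: 0 → 1 costing 16
Total via 0: 20 + 16 = 36 kPa.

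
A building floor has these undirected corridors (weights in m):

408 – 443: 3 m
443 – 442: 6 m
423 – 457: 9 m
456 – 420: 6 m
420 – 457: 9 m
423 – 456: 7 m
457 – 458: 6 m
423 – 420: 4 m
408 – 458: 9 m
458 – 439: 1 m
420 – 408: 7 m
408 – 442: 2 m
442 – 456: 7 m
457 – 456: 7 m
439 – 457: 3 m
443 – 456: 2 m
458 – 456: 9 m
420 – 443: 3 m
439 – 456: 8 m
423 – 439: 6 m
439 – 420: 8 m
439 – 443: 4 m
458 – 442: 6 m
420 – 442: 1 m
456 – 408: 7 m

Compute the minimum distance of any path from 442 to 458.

6 m

Candidate routes:
442 - 420 - 443 - 439 - 458: 1+3+4+1 = 9
442 - 458: 6 = 6
The minimum is 6 m via 442 - 458.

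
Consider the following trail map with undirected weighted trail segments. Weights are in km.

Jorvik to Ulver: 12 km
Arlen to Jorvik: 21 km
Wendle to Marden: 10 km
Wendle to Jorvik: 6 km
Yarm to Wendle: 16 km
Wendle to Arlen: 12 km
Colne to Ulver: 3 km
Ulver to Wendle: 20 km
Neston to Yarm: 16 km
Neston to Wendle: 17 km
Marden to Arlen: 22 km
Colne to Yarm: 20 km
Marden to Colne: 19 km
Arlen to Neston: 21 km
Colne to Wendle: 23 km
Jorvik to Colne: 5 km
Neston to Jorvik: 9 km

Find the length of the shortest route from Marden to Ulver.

22 km

Candidate routes:
Marden - Colne - Ulver: 19+3 = 22
Marden - Wendle - Jorvik - Colne - Ulver: 10+6+5+3 = 24
The minimum is 22 km via Marden - Colne - Ulver.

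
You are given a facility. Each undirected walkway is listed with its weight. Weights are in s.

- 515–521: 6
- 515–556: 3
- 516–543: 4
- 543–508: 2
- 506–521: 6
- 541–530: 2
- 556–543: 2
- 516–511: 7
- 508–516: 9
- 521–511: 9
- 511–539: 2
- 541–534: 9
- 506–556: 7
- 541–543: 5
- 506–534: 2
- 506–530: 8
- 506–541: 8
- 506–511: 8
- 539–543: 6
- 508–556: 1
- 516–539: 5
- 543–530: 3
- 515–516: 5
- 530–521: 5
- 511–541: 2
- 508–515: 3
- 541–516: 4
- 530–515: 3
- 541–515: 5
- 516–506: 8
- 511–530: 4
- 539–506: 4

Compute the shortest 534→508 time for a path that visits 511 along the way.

Shortest 534→511: 534–506–539–511 = 8
Best 511 to 508: 511–541–543–508 costing 9
Total via 511: 8 + 9 = 17 s.

17 s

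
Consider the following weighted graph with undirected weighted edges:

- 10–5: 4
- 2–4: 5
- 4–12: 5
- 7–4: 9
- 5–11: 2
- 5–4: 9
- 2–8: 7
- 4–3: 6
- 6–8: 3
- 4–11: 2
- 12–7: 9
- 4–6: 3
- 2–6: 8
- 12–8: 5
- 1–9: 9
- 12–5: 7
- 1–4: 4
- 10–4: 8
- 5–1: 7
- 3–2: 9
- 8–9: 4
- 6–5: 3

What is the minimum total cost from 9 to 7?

18

Enumerating some paths:
9–8–6–4–7: 4+3+3+9 = 19
9–8–12–7: 4+5+9 = 18
The minimum is 18 via 9–8–12–7.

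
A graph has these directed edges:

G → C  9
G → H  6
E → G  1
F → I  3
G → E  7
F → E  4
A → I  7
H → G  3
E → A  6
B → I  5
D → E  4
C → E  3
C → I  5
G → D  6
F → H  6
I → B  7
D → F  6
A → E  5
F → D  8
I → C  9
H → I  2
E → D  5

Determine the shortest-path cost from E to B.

Shortest distances from E:
E: 0
G: 1  (via E)
D: 5  (via E)
A: 6  (via E)
H: 7  (via G)
I: 9  (via H)
C: 10  (via G)
F: 11  (via D)
B: 16  (via I)
Shortest route: E → G → H → I → B = 16.

16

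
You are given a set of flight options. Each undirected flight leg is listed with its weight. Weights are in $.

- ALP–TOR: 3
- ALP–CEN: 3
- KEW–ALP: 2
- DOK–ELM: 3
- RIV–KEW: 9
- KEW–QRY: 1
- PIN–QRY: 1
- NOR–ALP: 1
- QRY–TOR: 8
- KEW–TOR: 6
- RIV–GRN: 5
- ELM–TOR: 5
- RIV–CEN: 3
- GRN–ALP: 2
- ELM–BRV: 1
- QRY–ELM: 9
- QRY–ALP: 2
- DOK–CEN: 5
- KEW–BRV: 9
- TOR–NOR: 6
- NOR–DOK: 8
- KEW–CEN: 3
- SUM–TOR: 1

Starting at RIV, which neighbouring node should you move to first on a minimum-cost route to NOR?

Enumerating some paths:
RIV → CEN → KEW → QRY → ALP → NOR: 3+3+1+2+1 = 10
RIV → CEN → ALP → NOR: 3+3+1 = 7
RIV → GRN → ALP → NOR: 5+2+1 = 8
RIV → CEN → KEW → ALP → NOR: 3+3+2+1 = 9
Cheapest is RIV → CEN → ALP → NOR at $7.
So from RIV the first move is to CEN.

CEN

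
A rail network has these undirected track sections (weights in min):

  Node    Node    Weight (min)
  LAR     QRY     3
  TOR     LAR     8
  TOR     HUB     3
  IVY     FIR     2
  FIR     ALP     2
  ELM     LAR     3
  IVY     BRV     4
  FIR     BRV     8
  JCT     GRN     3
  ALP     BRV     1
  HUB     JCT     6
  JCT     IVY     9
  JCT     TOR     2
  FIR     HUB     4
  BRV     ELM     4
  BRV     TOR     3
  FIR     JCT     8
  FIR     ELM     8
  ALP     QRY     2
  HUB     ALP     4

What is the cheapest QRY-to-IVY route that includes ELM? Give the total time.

Shortest QRY→ELM: QRY–LAR–ELM = 6
Shortest ELM→IVY: ELM–BRV–IVY = 8
Total via ELM: 6 + 8 = 14 min.

14 min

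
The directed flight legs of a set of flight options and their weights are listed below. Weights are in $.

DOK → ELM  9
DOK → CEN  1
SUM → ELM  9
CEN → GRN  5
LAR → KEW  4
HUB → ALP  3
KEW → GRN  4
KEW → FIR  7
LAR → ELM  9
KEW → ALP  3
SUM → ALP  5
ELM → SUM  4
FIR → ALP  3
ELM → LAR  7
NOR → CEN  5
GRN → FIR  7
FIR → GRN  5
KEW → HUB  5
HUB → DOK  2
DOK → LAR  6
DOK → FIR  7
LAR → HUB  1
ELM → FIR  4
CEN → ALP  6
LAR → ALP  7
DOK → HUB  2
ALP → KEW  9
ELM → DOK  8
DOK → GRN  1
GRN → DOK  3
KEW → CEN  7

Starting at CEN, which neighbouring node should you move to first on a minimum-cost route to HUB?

Candidate routes:
CEN → GRN → DOK → LAR → HUB: 5+3+6+1 = 15
CEN → GRN → DOK → HUB: 5+3+2 = 10
Cheapest is CEN → GRN → DOK → HUB at $10.
So from CEN the first move is to GRN.

GRN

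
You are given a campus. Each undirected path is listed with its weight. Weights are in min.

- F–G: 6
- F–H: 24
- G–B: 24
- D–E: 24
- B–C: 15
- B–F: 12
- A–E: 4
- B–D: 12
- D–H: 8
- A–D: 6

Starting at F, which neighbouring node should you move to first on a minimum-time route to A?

B

Compare a few routes:
F - B - D - A: 12+12+6 = 30
F - H - D - A: 24+8+6 = 38
Cheapest is F - B - D - A at 30 min.
So from F the first move is to B.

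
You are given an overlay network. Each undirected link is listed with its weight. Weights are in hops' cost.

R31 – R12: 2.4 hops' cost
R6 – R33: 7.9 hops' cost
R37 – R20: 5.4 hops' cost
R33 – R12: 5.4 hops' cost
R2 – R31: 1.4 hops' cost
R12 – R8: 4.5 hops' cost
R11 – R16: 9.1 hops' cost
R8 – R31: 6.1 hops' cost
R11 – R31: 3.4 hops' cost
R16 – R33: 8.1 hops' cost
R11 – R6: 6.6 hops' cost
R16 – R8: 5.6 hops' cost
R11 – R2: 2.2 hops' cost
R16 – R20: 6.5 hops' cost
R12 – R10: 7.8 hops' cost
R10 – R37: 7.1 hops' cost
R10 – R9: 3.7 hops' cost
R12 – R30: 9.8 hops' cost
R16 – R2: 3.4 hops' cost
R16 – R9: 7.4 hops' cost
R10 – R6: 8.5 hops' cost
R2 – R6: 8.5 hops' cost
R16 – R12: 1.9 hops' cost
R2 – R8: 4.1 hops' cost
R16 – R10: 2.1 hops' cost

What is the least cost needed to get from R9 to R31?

Shortest distances from R9:
R9: 0
R10: 3.7  (via R9)
R16: 5.8  (via R10)
R12: 7.7  (via R16)
R2: 9.2  (via R16)
R31: 10.1  (via R12)
Shortest route: R9 → R10 → R16 → R12 → R31 = 10.1 hops' cost.

10.1 hops' cost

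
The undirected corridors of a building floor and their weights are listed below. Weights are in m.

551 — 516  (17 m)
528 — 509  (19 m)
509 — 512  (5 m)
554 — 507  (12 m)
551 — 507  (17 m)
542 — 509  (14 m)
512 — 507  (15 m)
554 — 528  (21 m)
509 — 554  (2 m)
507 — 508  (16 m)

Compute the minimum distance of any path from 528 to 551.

50 m

Compare a few routes:
528–509–512–507–551: 19+5+15+17 = 56
528–554–507–551: 21+12+17 = 50
Cheapest is 528–554–507–551 at 50 m.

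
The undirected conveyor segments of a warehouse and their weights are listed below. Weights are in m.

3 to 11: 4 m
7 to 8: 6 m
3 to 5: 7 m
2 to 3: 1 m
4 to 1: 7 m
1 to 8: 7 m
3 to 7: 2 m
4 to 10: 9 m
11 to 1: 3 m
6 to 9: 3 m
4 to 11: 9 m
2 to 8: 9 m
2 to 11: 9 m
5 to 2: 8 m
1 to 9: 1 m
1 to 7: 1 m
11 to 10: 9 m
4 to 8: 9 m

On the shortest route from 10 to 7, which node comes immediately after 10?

11

Candidate routes:
10–4–1–7: 9+7+1 = 17
10–11–1–7: 9+3+1 = 13
10–11–3–7: 9+4+2 = 15
The minimum is 13 m via 10–11–1–7.
So from 10 the first move is to 11.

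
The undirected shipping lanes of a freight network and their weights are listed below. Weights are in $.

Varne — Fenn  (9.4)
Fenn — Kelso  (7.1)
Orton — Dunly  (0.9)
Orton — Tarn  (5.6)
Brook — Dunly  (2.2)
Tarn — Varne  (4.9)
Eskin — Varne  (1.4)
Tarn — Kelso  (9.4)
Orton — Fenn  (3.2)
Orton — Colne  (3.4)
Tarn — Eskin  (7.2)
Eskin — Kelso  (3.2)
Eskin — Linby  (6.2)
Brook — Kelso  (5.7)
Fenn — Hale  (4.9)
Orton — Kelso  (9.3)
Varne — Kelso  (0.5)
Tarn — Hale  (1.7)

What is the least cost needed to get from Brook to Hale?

$10.4

Enumerating some paths:
Brook–Dunly–Orton–Fenn–Hale: 2.2+0.9+3.2+4.9 = 11.2
Brook–Kelso–Varne–Tarn–Hale: 5.7+0.5+4.9+1.7 = 12.8
Brook–Dunly–Orton–Tarn–Hale: 2.2+0.9+5.6+1.7 = 10.4
Cheapest is Brook–Dunly–Orton–Tarn–Hale at $10.4.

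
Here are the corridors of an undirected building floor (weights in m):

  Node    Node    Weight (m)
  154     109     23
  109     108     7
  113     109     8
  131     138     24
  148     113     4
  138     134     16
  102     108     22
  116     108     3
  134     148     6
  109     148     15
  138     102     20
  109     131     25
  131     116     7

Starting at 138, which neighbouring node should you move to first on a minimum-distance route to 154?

134

Enumerating some paths:
138 - 134 - 148 - 109 - 154: 16+6+15+23 = 60
138 - 134 - 148 - 113 - 109 - 154: 16+6+4+8+23 = 57
138 - 131 - 116 - 108 - 109 - 154: 24+7+3+7+23 = 64
138 - 102 - 108 - 109 - 154: 20+22+7+23 = 72
Cheapest is 138 - 134 - 148 - 113 - 109 - 154 at 57 m.
So from 138 the first move is to 134.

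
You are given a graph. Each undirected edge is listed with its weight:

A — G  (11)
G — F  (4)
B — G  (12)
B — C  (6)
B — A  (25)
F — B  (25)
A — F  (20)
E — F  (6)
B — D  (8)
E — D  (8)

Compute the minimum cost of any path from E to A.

21

Candidate routes:
E → F → A: 6+20 = 26
E → F → G → A: 6+4+11 = 21
E → D → B → G → A: 8+8+12+11 = 39
The minimum is 21 via E → F → G → A.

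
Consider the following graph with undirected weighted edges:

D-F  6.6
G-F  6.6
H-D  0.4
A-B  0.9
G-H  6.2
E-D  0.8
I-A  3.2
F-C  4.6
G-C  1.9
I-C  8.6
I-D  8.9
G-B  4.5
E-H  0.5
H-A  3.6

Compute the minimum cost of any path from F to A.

Candidate routes:
F → D → H → A: 6.6+0.4+3.6 = 10.6
F → D → E → H → A: 6.6+0.8+0.5+3.6 = 11.5
Cheapest is F → D → H → A at 10.6.

10.6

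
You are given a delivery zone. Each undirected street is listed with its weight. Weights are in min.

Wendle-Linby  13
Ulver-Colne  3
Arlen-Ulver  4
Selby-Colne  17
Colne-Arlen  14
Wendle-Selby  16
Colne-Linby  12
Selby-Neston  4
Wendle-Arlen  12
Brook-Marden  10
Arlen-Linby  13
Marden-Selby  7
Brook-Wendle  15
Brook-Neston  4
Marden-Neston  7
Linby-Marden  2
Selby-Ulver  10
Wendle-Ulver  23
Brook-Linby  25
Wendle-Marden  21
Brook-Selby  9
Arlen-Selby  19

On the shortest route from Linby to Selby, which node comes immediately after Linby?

Marden

Compare a few routes:
Linby - Marden - Neston - Selby: 2+7+4 = 13
Linby - Marden - Selby: 2+7 = 9
The minimum is 9 min via Linby - Marden - Selby.
So from Linby the first move is to Marden.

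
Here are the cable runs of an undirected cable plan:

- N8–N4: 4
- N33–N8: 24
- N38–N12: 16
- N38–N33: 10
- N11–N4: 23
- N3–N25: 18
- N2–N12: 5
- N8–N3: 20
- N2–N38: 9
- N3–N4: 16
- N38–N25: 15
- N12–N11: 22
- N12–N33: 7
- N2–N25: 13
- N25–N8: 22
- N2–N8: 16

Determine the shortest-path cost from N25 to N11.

Compare a few routes:
N25 → N38 → N2 → N12 → N11: 15+9+5+22 = 51
N25 → N2 → N12 → N11: 13+5+22 = 40
N25 → N8 → N4 → N11: 22+4+23 = 49
Cheapest is N25 → N2 → N12 → N11 at 40.

40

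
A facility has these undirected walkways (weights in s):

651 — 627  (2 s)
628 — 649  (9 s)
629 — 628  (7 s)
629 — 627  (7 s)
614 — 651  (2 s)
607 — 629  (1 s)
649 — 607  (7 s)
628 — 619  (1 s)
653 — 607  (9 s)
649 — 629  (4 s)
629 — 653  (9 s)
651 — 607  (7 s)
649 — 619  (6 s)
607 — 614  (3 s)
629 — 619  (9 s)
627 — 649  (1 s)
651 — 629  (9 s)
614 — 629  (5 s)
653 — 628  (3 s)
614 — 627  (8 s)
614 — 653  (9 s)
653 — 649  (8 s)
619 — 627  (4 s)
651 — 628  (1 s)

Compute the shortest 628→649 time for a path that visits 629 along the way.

Shortest 628→629: 628–629 = 7
Shortest 629→649: 629–649 = 4
Total via 629: 7 + 4 = 11 s.

11 s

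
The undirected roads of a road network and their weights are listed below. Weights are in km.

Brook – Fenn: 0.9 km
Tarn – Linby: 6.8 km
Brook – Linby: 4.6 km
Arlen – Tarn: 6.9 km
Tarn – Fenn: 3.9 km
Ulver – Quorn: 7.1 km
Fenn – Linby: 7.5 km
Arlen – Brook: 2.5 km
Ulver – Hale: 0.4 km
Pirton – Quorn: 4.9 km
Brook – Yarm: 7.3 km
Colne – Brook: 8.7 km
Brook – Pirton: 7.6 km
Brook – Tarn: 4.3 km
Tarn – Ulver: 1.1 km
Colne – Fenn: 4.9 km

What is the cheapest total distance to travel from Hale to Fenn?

Candidate routes:
Hale - Ulver - Tarn - Brook - Fenn: 0.4+1.1+4.3+0.9 = 6.7
Hale - Ulver - Tarn - Fenn: 0.4+1.1+3.9 = 5.4
The minimum is 5.4 km via Hale - Ulver - Tarn - Fenn.

5.4 km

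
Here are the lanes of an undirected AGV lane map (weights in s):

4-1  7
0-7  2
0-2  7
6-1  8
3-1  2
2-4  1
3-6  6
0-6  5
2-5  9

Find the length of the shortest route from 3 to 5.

Running Dijkstra from 3:
3: 0
1: 2  (via 3)
6: 6  (via 3)
4: 9  (via 1)
2: 10  (via 4)
0: 11  (via 6)
7: 13  (via 0)
5: 19  (via 2)
Shortest route: 3–1–4–2–5 = 19 s.

19 s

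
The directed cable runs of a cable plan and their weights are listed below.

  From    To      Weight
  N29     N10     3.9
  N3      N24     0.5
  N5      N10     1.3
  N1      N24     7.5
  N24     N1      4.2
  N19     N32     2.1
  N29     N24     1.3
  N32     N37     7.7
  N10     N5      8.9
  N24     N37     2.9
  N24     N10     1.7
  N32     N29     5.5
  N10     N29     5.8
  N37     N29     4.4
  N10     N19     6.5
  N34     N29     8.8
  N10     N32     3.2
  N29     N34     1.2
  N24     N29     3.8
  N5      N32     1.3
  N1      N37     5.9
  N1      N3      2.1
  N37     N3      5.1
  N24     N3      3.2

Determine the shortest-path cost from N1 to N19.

10.8

Settle nodes by increasing distance from N1:
N1: 0
N3: 2.1  (via N1)
N24: 2.6  (via N3)
N10: 4.3  (via N24)
N37: 5.5  (via N24)
N29: 6.4  (via N24)
N32: 7.5  (via N10)
N34: 7.6  (via N29)
N19: 10.8  (via N10)
Shortest route: N1–N3–N24–N10–N19 = 10.8.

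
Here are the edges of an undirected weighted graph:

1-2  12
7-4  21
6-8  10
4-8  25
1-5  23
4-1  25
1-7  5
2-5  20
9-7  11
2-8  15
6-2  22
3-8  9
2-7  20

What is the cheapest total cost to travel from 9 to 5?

Enumerating some paths:
9 → 7 → 2 → 5: 11+20+20 = 51
9 → 7 → 1 → 5: 11+5+23 = 39
9 → 7 → 1 → 2 → 5: 11+5+12+20 = 48
The minimum is 39 via 9 → 7 → 1 → 5.

39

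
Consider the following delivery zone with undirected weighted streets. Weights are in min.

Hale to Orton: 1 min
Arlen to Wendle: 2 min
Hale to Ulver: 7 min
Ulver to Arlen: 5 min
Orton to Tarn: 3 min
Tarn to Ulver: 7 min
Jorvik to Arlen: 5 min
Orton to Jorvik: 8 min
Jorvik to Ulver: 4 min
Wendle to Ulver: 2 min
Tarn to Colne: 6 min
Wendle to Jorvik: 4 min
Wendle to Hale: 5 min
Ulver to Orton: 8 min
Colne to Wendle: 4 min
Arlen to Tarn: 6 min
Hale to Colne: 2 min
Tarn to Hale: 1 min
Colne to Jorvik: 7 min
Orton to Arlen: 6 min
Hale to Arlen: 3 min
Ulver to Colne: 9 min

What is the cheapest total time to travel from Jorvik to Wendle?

4 min

Settle nodes by increasing distance from Jorvik:
Jorvik: 0
Wendle: 4  (via Jorvik)
Shortest route: Jorvik–Wendle = 4 min.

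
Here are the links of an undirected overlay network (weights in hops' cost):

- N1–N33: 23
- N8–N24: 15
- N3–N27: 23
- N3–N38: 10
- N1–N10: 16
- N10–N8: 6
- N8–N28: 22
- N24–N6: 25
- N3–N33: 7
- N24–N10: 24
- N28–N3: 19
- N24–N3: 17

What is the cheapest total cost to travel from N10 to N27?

Candidate routes:
N10 - N8 - N24 - N3 - N27: 6+15+17+23 = 61
N10 - N24 - N3 - N27: 24+17+23 = 64
Cheapest is N10 - N8 - N24 - N3 - N27 at 61 hops' cost.

61 hops' cost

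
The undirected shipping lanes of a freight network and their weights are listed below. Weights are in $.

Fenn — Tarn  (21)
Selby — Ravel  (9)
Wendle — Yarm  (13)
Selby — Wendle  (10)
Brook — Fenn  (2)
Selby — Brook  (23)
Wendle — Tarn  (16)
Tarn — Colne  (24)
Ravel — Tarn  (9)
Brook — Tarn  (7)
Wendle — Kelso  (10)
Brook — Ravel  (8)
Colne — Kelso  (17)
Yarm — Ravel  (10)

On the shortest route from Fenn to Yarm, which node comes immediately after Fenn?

Compare a few routes:
Fenn–Brook–Ravel–Yarm: 2+8+10 = 20
Fenn–Brook–Tarn–Ravel–Yarm: 2+7+9+10 = 28
The minimum is $20 via Fenn–Brook–Ravel–Yarm.
So from Fenn the first move is to Brook.

Brook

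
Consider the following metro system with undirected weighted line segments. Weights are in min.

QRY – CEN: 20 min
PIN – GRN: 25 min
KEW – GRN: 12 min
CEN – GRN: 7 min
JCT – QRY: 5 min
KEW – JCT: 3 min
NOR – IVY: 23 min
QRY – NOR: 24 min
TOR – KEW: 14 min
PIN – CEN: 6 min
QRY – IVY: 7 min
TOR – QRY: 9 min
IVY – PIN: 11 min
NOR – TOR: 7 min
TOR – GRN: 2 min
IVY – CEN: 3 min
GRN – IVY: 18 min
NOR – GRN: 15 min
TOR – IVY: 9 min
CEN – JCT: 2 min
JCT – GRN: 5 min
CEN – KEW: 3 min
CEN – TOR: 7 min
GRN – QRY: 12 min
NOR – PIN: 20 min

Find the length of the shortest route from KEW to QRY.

8 min

Running Dijkstra from KEW:
KEW: 0
JCT: 3  (via KEW)
CEN: 3  (via KEW)
IVY: 6  (via CEN)
QRY: 8  (via JCT)
Shortest route: KEW → JCT → QRY = 8 min.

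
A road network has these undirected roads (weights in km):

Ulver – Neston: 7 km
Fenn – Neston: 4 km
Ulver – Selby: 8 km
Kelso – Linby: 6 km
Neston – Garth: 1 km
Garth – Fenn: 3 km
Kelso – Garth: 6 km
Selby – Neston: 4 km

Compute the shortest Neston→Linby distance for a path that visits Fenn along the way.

Best Neston to Fenn: Neston–Fenn costing 4
Shortest Fenn→Linby: Fenn–Garth–Kelso–Linby = 15
Total via Fenn: 4 + 15 = 19 km.

19 km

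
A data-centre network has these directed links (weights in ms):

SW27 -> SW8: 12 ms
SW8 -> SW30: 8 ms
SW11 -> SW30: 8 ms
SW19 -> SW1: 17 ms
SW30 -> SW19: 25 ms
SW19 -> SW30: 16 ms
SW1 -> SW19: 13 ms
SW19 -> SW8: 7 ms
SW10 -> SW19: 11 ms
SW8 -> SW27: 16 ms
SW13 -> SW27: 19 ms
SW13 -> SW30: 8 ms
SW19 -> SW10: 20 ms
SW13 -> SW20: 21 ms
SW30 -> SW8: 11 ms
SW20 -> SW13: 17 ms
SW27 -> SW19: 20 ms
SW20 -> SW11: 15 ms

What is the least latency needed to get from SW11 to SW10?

53 ms

Settle nodes by increasing distance from SW11:
SW11: 0
SW30: 8  (via SW11)
SW8: 19  (via SW30)
SW19: 33  (via SW30)
SW27: 35  (via SW8)
SW1: 50  (via SW19)
SW10: 53  (via SW19)
Shortest route: SW11–SW30–SW19–SW10 = 53 ms.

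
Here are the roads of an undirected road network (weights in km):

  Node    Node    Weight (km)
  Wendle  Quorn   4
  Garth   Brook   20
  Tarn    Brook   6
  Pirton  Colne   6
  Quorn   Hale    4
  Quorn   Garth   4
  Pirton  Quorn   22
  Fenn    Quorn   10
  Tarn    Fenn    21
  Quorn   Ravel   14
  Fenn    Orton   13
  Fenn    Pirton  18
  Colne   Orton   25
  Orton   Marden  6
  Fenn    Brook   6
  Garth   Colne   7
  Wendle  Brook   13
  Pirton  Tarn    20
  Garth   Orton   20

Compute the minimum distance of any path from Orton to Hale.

27 km

Running Dijkstra from Orton:
Orton: 0
Marden: 6  (via Orton)
Fenn: 13  (via Orton)
Brook: 19  (via Fenn)
Garth: 20  (via Orton)
Quorn: 23  (via Fenn)
Colne: 25  (via Orton)
Tarn: 25  (via Brook)
Hale: 27  (via Quorn)
Shortest route: Orton–Fenn–Quorn–Hale = 27 km.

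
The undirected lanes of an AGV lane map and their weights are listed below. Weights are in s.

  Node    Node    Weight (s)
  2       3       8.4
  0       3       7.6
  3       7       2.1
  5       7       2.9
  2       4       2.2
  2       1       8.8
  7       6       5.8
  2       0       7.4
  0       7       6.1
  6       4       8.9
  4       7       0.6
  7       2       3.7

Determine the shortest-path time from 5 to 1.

Running Dijkstra from 5:
5: 0
7: 2.9  (via 5)
4: 3.5  (via 7)
3: 5  (via 7)
2: 5.7  (via 4)
6: 8.7  (via 7)
0: 9  (via 7)
1: 14.5  (via 2)
Shortest route: 5 → 7 → 4 → 2 → 1 = 14.5 s.

14.5 s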